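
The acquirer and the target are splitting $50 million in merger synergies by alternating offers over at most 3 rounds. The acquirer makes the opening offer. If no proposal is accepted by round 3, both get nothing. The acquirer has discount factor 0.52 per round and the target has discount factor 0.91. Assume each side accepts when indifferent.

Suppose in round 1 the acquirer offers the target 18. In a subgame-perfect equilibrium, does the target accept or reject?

Round 3 (the acquirer proposes): rejection yields 0 for the target; the acquirer offers 0 and keeps 50.
Round 2 (the target proposes): the acquirer can get 50 next round, worth 0.52 × 50 = 26 now, so the target offers 26, keeping 24.
So by rejecting in round 1, the target gets 24 next round, worth 0.91 × 24 = 21.84 now.
Offer 18 < 21.84, so the target rejects.

Reject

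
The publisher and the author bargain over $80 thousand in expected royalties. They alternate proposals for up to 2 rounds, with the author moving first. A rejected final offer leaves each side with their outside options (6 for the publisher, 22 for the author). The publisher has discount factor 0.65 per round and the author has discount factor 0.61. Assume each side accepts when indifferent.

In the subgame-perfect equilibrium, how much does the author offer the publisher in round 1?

Round 2 (the publisher proposes): the author gets 22 if talks fail, so the publisher offers 22 and keeps 58.
Round 1 (the author proposes): the publisher can get 58 next round, worth 0.65 × 58 = 37.7 now; the author offers that and keeps 42.3.

37.7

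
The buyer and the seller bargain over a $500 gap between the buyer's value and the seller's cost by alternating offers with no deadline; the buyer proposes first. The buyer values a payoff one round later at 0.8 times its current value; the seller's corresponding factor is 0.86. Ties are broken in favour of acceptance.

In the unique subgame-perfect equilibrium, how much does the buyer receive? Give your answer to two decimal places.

224.36

Let x be the buyer's share when the buyer proposes and y be the seller's share when the seller proposes.
The seller accepts iff offered ≥ 0.86·y, so x = 500 − 0.86y. Symmetrically y = 500 − 0.8x.
Substituting: x = 500 − 0.86(500 − 0.8x), giving x(1 − 0.8·0.86) = 500(1 − 0.86).
So x = 500 × 0.14 / 0.312 ≈ 224.3590, and the seller receives 500 − x ≈ 275.6410.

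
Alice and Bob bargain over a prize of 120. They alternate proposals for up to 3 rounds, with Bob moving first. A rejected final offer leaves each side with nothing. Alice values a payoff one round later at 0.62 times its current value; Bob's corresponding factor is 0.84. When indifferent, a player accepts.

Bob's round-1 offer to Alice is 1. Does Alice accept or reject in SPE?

Reject

Work out Alice's continuation value if the offer is rejected.
Round 3 (Bob proposes): Alice will accept anything ≥ 0, so Bob offers 0 and keeps 120.
Round 2 (Alice proposes): Bob can get 120 next round, worth 0.84 × 120 = 100.8 now; Alice offers that and keeps 19.2.
So by rejecting in round 1, Alice gets 19.2 next round, worth 0.62 × 19.2 = 11.904 now.
Offer 1 < 11.904, so Alice rejects.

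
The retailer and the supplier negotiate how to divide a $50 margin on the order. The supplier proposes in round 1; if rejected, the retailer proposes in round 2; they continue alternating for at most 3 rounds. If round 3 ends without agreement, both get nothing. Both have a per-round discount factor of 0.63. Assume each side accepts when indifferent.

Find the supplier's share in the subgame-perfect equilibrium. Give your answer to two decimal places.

Round 3 (the supplier proposes): rejection yields 0 for the retailer; the supplier offers 0 and keeps 50.
Round 2 (the retailer proposes): the supplier can get 50 next round, worth 0.63 × 50 = 31.5 now, so the retailer offers 31.5, keeping 18.5.
Round 1 (the supplier proposes): the retailer can get 18.5 next round, worth 0.63 × 18.5 = 11.655 now; the supplier offers that and keeps 38.345.

38.35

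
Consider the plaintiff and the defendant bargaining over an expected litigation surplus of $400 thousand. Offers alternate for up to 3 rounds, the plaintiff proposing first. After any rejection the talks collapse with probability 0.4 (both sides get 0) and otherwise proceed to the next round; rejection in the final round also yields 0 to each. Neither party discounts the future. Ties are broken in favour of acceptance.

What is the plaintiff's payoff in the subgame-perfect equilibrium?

304

Round 3 (the plaintiff proposes): rejection yields 0 for the defendant; the plaintiff offers 0 and keeps 400.
Round 2 (the defendant proposes): rejecting gives the plaintiff an expected 0.6 × 400 = 240; the defendant offers that and keeps 160.
Round 1 (the plaintiff proposes): rejecting gives the defendant an expected 0.6 × 160 = 96; the plaintiff offers that and keeps 304.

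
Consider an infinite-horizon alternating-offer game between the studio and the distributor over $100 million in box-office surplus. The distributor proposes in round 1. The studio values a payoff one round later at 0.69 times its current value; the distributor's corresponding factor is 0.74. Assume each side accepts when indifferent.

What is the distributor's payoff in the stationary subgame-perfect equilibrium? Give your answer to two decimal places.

In a stationary SPE each proposer offers the other exactly their discounted continuation value.
If the distributor keeps x when proposing and the studio keeps y when proposing, then x = 100 − 0.69y and y = 100 − 0.74x.
Solving: x = 100(1 − 0.69) / (1 − 0.74·0.69) = 31 / 0.4894 ≈ 63.3429.
The studio gets 100 − 63.3429 ≈ 36.6571.

63.34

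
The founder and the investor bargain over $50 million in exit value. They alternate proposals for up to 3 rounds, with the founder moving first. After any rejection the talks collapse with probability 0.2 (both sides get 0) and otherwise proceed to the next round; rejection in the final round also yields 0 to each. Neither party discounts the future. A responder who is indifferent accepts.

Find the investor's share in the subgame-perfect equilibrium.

By backward induction:
Round 3 (the founder proposes): the investor will accept anything ≥ 0, so the founder offers 0 and keeps 50.
Round 2 (the investor proposes): rejecting gives the founder an expected 0.8 × 50 = 40; the investor offers that and keeps 10.
Round 1 (the founder proposes): rejecting gives the investor an expected 0.8 × 10 = 8; the founder offers that and keeps 42.

8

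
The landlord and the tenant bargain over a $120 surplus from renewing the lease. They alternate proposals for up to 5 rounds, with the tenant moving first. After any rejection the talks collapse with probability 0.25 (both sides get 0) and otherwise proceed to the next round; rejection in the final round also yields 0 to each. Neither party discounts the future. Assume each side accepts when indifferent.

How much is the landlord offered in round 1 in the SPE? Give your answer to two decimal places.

35.16

Round 5 (the tenant proposes): the landlord will accept anything ≥ 0, so the tenant offers 0 and keeps 120.
Round 4 (the landlord proposes): rejecting gives the tenant an expected 0.75 × 120 = 90. The landlord offers 90 and keeps 120 − 90 = 30.
Round 3 (the tenant proposes): rejecting gives the landlord an expected 0.75 × 30 = 22.5; the tenant offers that and keeps 97.5.
Round 2 (the landlord proposes): rejecting gives the tenant an expected 0.75 × 97.5 = 73.125. The landlord offers 73.125 and keeps 120 − 73.125 = 46.875.
Round 1 (the tenant proposes): rejecting gives the landlord an expected 0.75 × 46.875 = 35.15625; the tenant offers that and keeps 84.84375.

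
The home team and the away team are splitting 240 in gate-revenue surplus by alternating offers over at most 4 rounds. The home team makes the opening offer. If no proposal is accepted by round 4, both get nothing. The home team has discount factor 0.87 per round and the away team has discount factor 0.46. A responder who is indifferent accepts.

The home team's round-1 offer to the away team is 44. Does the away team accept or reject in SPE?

Reject

Work out the away team's continuation value if the offer is rejected.
Round 4 (the away team proposes): the home team will accept anything ≥ 0, so the away team offers 0 and keeps 240.
Round 3 (the home team proposes): the away team can get 240 next round, worth 0.46 × 240 = 110.4 now, so the home team offers 110.4, keeping 129.6.
Round 2 (the away team proposes): the home team can get 129.6 next round, worth 0.87 × 129.6 = 112.752 now, so the away team offers 112.752, keeping 127.248.
So by rejecting in round 1, the away team gets 127.248 next round, worth 0.46 × 127.248 = 58.53408 now.
Offer 44 < 58.53408, so the away team rejects.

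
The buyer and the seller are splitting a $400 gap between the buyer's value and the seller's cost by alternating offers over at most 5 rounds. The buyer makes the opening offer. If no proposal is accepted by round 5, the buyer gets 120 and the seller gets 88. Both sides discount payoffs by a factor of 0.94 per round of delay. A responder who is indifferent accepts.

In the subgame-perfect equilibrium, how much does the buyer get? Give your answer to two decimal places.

288.80

Work backward from the last round.
Round 5 (the buyer proposes): the seller gets 88 if talks fail, so the buyer offers 88 and keeps 312.
Round 4 (the seller proposes): the buyer can get 312 next round, worth 0.94 × 312 = 293.28 now, so the seller offers 293.28, keeping 106.72.
Round 3 (the buyer proposes): the seller can get 106.72 next round, worth 0.94 × 106.72 = 100.3168 now; the buyer offers that and keeps 299.6832.
Round 2 (the seller proposes): the buyer can get 299.6832 next round, worth 0.94 × 299.6832 = 281.702208 now. The seller offers 281.702208 and keeps 400 − 281.702208 = 118.297792.
Round 1 (the buyer proposes): the seller can get 118.297792 next round, worth 0.94 × 118.297792 = 111.19992448 now. The buyer offers 111.19992448 and keeps 400 − 111.19992448 = 288.80007552.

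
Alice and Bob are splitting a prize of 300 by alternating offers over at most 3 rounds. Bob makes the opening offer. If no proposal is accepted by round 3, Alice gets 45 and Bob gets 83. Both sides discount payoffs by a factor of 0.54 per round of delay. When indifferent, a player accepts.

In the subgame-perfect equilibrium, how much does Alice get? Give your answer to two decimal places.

87.64

Round 3 (Bob proposes): Alice gets 45 if talks fail, so Bob offers 45 and keeps 255.
Round 2 (Alice proposes): Bob can get 255 next round, worth 0.54 × 255 = 137.7 now, so Alice offers 137.7, keeping 162.3.
Round 1 (Bob proposes): Alice can get 162.3 next round, worth 0.54 × 162.3 = 87.642 now; Bob offers that and keeps 212.358.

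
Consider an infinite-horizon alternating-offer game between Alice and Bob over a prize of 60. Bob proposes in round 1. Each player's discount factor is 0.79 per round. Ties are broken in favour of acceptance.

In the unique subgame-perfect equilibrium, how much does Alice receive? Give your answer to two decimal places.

26.48

When Bob proposes, Alice accepts any offer worth at least 0.79 times what Alice would get by proposing next round; and vice versa.
This gives x = 60 − 0.79y and y = 60 − 0.79x, where x and y are each side's share when it proposes.
Hence (1 − 0.79·0.79)x = 60(1 − 0.79), i.e. 0.3759·x = 12.6.
x ≈ 33.5196; Alice's share is 60 − x ≈ 26.4804.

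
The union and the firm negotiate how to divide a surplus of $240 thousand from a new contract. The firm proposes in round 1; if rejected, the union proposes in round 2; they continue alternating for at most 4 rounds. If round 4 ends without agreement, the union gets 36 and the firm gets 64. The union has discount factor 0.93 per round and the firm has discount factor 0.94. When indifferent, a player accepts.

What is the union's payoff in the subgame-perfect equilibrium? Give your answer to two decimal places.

Work backward from the last round.
Round 4 (the union proposes): the firm gets 64 if talks fail, so the union offers 64 and keeps 176.
Round 3 (the firm proposes): the union can get 176 next round, worth 0.93 × 176 = 163.68 now, so the firm offers 163.68, keeping 76.32.
Round 2 (the union proposes): the firm can get 76.32 next round, worth 0.94 × 76.32 = 71.7408 now, so the union offers 71.7408, keeping 168.2592.
Round 1 (the firm proposes): the union can get 168.2592 next round, worth 0.93 × 168.2592 = 156.481056 now. The firm offers 156.481056 and keeps 240 − 156.481056 = 83.518944.

156.48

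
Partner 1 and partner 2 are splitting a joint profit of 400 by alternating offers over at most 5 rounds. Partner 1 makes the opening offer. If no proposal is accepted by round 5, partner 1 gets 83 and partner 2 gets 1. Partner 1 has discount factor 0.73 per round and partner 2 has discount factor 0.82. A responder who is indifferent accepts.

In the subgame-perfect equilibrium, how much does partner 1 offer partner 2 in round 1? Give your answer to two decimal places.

141.93

Round 5 (partner 1 proposes): partner 2 gets 1 if talks fail, so partner 1 offers 1 and keeps 399.
Round 4 (partner 2 proposes): partner 1 can get 399 next round, worth 0.73 × 399 = 291.27 now; partner 2 offers that and keeps 108.73.
Round 3 (partner 1 proposes): partner 2 can get 108.73 next round, worth 0.82 × 108.73 = 89.1586 now; partner 1 offers that and keeps 310.8414.
Round 2 (partner 2 proposes): partner 1 can get 310.8414 next round, worth 0.73 × 310.8414 = 226.914222 now. Partner 2 offers 226.914222 and keeps 400 − 226.914222 = 173.085778.
Round 1 (partner 1 proposes): partner 2 can get 173.085778 next round, worth 0.82 × 173.085778 = 141.93033796 now, so partner 1 offers 141.93033796, keeping 258.06966204.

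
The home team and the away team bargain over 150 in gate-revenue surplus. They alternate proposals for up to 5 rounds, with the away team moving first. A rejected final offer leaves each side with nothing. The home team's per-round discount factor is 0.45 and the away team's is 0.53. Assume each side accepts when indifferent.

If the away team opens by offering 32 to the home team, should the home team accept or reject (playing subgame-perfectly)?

Reject

Round 5 (the away team proposes): rejection yields 0 for the home team; the away team offers 0 and keeps 150.
Round 4 (the home team proposes): the away team can get 150 next round, worth 0.53 × 150 = 79.5 now, so the home team offers 79.5, keeping 70.5.
Round 3 (the away team proposes): the home team can get 70.5 next round, worth 0.45 × 70.5 = 31.725 now, so the away team offers 31.725, keeping 118.275.
Round 2 (the home team proposes): the away team can get 118.275 next round, worth 0.53 × 118.275 = 62.68575 now, so the home team offers 62.68575, keeping 87.31425.
So by rejecting in round 1, the home team gets 87.31425 next round, worth 0.45 × 87.31425 = 39.2914125 now.
Offer 32 < 39.2914125, so the home team rejects.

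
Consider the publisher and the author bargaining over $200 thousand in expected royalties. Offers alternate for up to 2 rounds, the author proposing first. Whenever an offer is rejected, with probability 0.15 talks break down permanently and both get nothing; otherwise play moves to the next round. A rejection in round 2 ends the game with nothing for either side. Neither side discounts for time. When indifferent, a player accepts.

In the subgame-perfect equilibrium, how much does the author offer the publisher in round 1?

170

Round 2 (the publisher proposes): the author will accept anything ≥ 0, so the publisher offers 0 and keeps 200.
Round 1 (the author proposes): rejecting gives the publisher an expected 0.85 × 200 = 170; the author offers that and keeps 30.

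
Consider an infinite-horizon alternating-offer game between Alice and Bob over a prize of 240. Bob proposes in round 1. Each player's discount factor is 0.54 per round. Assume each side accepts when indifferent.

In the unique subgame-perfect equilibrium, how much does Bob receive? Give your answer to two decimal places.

155.84

When Bob proposes, Alice accepts any offer worth at least 0.54 times what Alice would get by proposing next round; and vice versa.
This gives x = 240 − 0.54y and y = 240 − 0.54x, where x and y are each side's share when it proposes.
Hence (1 − 0.54·0.54)x = 240(1 − 0.54), i.e. 0.7084·x = 110.4.
x ≈ 155.8442; Alice's share is 240 − x ≈ 84.1558.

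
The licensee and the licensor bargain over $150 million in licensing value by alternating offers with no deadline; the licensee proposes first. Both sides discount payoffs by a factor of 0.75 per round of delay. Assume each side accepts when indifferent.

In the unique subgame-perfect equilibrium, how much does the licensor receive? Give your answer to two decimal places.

64.29

In a stationary SPE each proposer offers the other exactly their discounted continuation value.
If the licensee keeps x when proposing and the licensor keeps y when proposing, then x = 150 − 0.75y and y = 150 − 0.75x.
Solving: x = 150(1 − 0.75) / (1 − 0.75·0.75) = 37.5 / 0.4375 ≈ 85.7143.
The licensor gets 150 − 85.7143 ≈ 64.2857.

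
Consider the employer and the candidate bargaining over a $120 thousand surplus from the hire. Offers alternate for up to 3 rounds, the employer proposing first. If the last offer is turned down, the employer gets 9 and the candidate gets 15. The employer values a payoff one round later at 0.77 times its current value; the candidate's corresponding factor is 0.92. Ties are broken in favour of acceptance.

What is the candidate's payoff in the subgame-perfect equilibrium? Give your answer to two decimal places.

Round 3 (the employer proposes): the candidate gets 15 if talks fail, so the employer offers 15 and keeps 105.
Round 2 (the candidate proposes): the employer can get 105 next round, worth 0.77 × 105 = 80.85 now; the candidate offers that and keeps 39.15.
Round 1 (the employer proposes): the candidate can get 39.15 next round, worth 0.92 × 39.15 = 36.018 now, so the employer offers 36.018, keeping 83.982.

36.02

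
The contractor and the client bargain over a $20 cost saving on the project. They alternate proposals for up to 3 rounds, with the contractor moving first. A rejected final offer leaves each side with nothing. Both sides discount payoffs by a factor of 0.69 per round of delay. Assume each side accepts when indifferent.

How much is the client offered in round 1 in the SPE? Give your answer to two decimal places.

4.28

Round 3 (the contractor proposes): rejection yields 0 for the client; the contractor offers 0 and keeps 20.
Round 2 (the client proposes): the contractor can get 20 next round, worth 0.69 × 20 = 13.8 now, so the client offers 13.8, keeping 6.2.
Round 1 (the contractor proposes): the client can get 6.2 next round, worth 0.69 × 6.2 = 4.278 now; the contractor offers that and keeps 15.722.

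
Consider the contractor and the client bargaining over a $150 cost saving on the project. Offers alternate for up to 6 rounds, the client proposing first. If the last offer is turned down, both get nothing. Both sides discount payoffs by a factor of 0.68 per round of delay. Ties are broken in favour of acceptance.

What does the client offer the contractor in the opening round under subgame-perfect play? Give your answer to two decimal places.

69.54

Round 6 (the contractor proposes): rejection yields 0 for the client; the contractor offers 0 and keeps 150.
Round 5 (the client proposes): the contractor can get 150 next round, worth 0.68 × 150 = 102 now, so the client offers 102, keeping 48.
Round 4 (the contractor proposes): the client can get 48 next round, worth 0.68 × 48 = 32.64 now. The contractor offers 32.64 and keeps 150 − 32.64 = 117.36.
Round 3 (the client proposes): the contractor can get 117.36 next round, worth 0.68 × 117.36 = 79.8048 now, so the client offers 79.8048, keeping 70.1952.
Round 2 (the contractor proposes): the client can get 70.1952 next round, worth 0.68 × 70.1952 = 47.732736 now, so the contractor offers 47.732736, keeping 102.267264.
Round 1 (the client proposes): the contractor can get 102.267264 next round, worth 0.68 × 102.267264 = 69.54173952 now. The client offers 69.54173952 and keeps 150 − 69.54173952 = 80.45826048.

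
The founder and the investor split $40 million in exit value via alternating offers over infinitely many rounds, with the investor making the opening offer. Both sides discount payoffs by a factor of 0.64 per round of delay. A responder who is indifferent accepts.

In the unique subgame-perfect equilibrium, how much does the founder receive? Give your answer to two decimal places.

In a stationary SPE each proposer offers the other exactly their discounted continuation value.
If the investor keeps x when proposing and the founder keeps y when proposing, then x = 40 − 0.64y and y = 40 − 0.64x.
Solving: x = 40(1 − 0.64) / (1 − 0.64·0.64) = 14.4 / 0.5904 ≈ 24.3902.
The founder gets 40 − 24.3902 ≈ 15.6098.

15.61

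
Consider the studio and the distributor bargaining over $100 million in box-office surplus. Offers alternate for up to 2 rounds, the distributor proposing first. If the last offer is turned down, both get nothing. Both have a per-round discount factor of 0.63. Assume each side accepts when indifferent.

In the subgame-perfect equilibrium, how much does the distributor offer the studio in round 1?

Solve by backward induction from round 2.
Round 2 (the studio proposes): rejection yields 0 for the distributor; the studio offers 0 and keeps 100.
Round 1 (the distributor proposes): the studio can get 100 next round, worth 0.63 × 100 = 63 now, so the distributor offers 63, keeping 37.

63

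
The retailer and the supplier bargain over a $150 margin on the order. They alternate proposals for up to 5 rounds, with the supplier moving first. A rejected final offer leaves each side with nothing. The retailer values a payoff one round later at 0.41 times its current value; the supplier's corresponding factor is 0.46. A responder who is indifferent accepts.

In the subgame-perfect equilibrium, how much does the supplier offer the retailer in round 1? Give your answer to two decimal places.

39.47

Round 5 (the supplier proposes): the retailer will accept anything ≥ 0, so the supplier offers 0 and keeps 150.
Round 4 (the retailer proposes): the supplier can get 150 next round, worth 0.46 × 150 = 69 now. The retailer offers 69 and keeps 150 − 69 = 81.
Round 3 (the supplier proposes): the retailer can get 81 next round, worth 0.41 × 81 = 33.21 now; the supplier offers that and keeps 116.79.
Round 2 (the retailer proposes): the supplier can get 116.79 next round, worth 0.46 × 116.79 = 53.7234 now, so the retailer offers 53.7234, keeping 96.2766.
Round 1 (the supplier proposes): the retailer can get 96.2766 next round, worth 0.41 × 96.2766 = 39.473406 now; the supplier offers that and keeps 110.526594.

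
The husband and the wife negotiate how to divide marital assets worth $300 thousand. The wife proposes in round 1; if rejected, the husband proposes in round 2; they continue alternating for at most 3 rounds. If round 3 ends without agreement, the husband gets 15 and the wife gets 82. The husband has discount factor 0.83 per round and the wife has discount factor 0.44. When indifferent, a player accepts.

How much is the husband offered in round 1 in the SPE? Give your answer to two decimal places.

144.92

Solve by backward induction from round 3.
Round 3 (the wife proposes): the husband gets 15 if talks fail, so the wife offers 15 and keeps 285.
Round 2 (the husband proposes): the wife can get 285 next round, worth 0.44 × 285 = 125.4 now, so the husband offers 125.4, keeping 174.6.
Round 1 (the wife proposes): the husband can get 174.6 next round, worth 0.83 × 174.6 = 144.918 now. The wife offers 144.918 and keeps 300 − 144.918 = 155.082.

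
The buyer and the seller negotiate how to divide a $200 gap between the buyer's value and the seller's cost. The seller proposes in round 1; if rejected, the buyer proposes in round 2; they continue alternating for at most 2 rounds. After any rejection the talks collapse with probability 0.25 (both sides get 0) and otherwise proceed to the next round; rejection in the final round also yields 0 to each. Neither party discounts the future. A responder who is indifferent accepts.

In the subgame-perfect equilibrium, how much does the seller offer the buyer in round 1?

Round 2 (the buyer proposes): the seller will accept anything ≥ 0, so the buyer offers 0 and keeps 200.
Round 1 (the seller proposes): rejecting gives the buyer an expected 0.75 × 200 = 150. The seller offers 150 and keeps 200 − 150 = 50.

150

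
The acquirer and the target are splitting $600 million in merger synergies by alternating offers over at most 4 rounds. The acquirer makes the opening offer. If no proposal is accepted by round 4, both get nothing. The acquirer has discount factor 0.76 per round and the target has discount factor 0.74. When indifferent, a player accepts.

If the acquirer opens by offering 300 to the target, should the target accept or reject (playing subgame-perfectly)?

Round 4 (the target proposes): rejection yields 0 for the acquirer; the target offers 0 and keeps 600.
Round 3 (the acquirer proposes): the target can get 600 next round, worth 0.74 × 600 = 444 now; the acquirer offers that and keeps 156.
Round 2 (the target proposes): the acquirer can get 156 next round, worth 0.76 × 156 = 118.56 now; the target offers that and keeps 481.44.
So by rejecting in round 1, the target gets 481.44 next round, worth 0.74 × 481.44 = 356.2656 now.
Offer 300 < 356.2656, so the target rejects.

Reject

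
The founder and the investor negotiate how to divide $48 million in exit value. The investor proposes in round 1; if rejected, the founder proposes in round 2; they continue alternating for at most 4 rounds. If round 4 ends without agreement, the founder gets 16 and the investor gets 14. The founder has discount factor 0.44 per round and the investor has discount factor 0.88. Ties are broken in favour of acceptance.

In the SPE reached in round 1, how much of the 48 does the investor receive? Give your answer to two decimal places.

39.67

Round 4 (the founder proposes): the investor gets 14 if talks fail, so the founder offers 14 and keeps 34.
Round 3 (the investor proposes): the founder can get 34 next round, worth 0.44 × 34 = 14.96 now. The investor offers 14.96 and keeps 48 − 14.96 = 33.04.
Round 2 (the founder proposes): the investor can get 33.04 next round, worth 0.88 × 33.04 = 29.0752 now. The founder offers 29.0752 and keeps 48 − 29.0752 = 18.9248.
Round 1 (the investor proposes): the founder can get 18.9248 next round, worth 0.44 × 18.9248 = 8.326912 now; the investor offers that and keeps 39.673088.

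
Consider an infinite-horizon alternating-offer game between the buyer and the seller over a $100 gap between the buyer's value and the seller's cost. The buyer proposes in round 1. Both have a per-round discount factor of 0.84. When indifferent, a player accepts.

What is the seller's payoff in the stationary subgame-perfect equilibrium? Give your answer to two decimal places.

In a stationary SPE each proposer offers the other exactly their discounted continuation value.
If the buyer keeps x when proposing and the seller keeps y when proposing, then x = 100 − 0.84y and y = 100 − 0.84x.
Solving: x = 100(1 − 0.84) / (1 − 0.84·0.84) = 16 / 0.2944 ≈ 54.3478.
The seller gets 100 − 54.3478 ≈ 45.6522.

45.65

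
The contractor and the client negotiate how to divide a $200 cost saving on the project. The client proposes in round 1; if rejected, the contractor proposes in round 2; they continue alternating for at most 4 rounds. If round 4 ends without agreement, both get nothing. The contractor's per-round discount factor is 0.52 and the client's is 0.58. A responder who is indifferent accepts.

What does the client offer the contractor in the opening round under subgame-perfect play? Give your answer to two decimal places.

75.05

Round 4 (the contractor proposes): rejection yields 0 for the client; the contractor offers 0 and keeps 200.
Round 3 (the client proposes): the contractor can get 200 next round, worth 0.52 × 200 = 104 now, so the client offers 104, keeping 96.
Round 2 (the contractor proposes): the client can get 96 next round, worth 0.58 × 96 = 55.68 now. The contractor offers 55.68 and keeps 200 − 55.68 = 144.32.
Round 1 (the client proposes): the contractor can get 144.32 next round, worth 0.52 × 144.32 = 75.0464 now. The client offers 75.0464 and keeps 200 − 75.0464 = 124.9536.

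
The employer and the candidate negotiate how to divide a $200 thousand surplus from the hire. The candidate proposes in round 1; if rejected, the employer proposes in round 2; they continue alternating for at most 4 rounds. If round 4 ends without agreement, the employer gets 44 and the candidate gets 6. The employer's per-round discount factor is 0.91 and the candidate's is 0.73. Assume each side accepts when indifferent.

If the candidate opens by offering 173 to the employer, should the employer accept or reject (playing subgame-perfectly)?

Accept

Work out the employer's continuation value if the offer is rejected.
Round 4 (the employer proposes): the candidate gets 6 if talks fail, so the employer offers 6 and keeps 194.
Round 3 (the candidate proposes): the employer can get 194 next round, worth 0.91 × 194 = 176.54 now; the candidate offers that and keeps 23.46.
Round 2 (the employer proposes): the candidate can get 23.46 next round, worth 0.73 × 23.46 = 17.1258 now. The employer offers 17.1258 and keeps 200 − 17.1258 = 182.8742.
So by rejecting in round 1, the employer gets 182.8742 next round, worth 0.91 × 182.8742 = 166.415522 now.
Offer 173 ≥ 166.415522, so the employer accepts.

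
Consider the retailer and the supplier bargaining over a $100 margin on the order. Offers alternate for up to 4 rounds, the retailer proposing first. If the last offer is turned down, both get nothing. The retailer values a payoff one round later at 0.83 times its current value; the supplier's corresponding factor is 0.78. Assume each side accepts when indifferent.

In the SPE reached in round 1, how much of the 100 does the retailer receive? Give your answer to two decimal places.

36.24

Round 4 (the supplier proposes): the retailer will accept anything ≥ 0, so the supplier offers 0 and keeps 100.
Round 3 (the retailer proposes): the supplier can get 100 next round, worth 0.78 × 100 = 78 now. The retailer offers 78 and keeps 100 − 78 = 22.
Round 2 (the supplier proposes): the retailer can get 22 next round, worth 0.83 × 22 = 18.26 now. The supplier offers 18.26 and keeps 100 − 18.26 = 81.74.
Round 1 (the retailer proposes): the supplier can get 81.74 next round, worth 0.78 × 81.74 = 63.7572 now; the retailer offers that and keeps 36.2428.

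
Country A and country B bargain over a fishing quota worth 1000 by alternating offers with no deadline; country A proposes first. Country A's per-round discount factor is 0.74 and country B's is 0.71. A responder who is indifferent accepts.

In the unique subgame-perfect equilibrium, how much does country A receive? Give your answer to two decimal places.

In a stationary SPE each proposer offers the other exactly their discounted continuation value.
If country A keeps x when proposing and country B keeps y when proposing, then x = 1000 − 0.71y and y = 1000 − 0.74x.
Solving: x = 1000(1 − 0.71) / (1 − 0.74·0.71) = 290 / 0.4746 ≈ 611.0409.
Country B gets 1000 − 611.0409 ≈ 388.9591.

611.04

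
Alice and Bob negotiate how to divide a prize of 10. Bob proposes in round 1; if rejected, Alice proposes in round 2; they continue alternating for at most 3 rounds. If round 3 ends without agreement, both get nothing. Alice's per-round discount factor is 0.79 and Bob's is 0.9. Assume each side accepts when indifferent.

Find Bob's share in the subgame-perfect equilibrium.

Round 3 (Bob proposes): rejection yields 0 for Alice; Bob offers 0 and keeps 10.
Round 2 (Alice proposes): Bob can get 10 next round, worth 0.9 × 10 = 9 now. Alice offers 9 and keeps 10 − 9 = 1.
Round 1 (Bob proposes): Alice can get 1 next round, worth 0.79 × 1 = 0.79 now; Bob offers that and keeps 9.21.

9.21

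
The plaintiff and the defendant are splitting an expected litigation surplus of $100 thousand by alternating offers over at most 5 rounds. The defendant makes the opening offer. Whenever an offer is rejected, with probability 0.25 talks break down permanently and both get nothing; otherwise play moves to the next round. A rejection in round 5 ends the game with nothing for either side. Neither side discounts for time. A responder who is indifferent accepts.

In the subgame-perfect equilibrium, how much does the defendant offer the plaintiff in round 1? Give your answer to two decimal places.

29.30

By backward induction:
Round 5 (the defendant proposes): the plaintiff will accept anything ≥ 0, so the defendant offers 0 and keeps 100.
Round 4 (the plaintiff proposes): rejecting gives the defendant an expected 0.75 × 100 = 75, so the plaintiff offers 75, keeping 25.
Round 3 (the defendant proposes): rejecting gives the plaintiff an expected 0.75 × 25 = 18.75, so the defendant offers 18.75, keeping 81.25.
Round 2 (the plaintiff proposes): rejecting gives the defendant an expected 0.75 × 81.25 = 60.9375, so the plaintiff offers 60.9375, keeping 39.0625.
Round 1 (the defendant proposes): rejecting gives the plaintiff an expected 0.75 × 39.0625 = 29.296875; the defendant offers that and keeps 70.703125.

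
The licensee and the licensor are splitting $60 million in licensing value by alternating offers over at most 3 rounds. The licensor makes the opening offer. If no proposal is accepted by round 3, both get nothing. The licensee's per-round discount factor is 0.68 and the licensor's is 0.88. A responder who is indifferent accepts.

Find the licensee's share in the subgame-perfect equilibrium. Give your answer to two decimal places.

Round 3 (the licensor proposes): rejection yields 0 for the licensee; the licensor offers 0 and keeps 60.
Round 2 (the licensee proposes): the licensor can get 60 next round, worth 0.88 × 60 = 52.8 now. The licensee offers 52.8 and keeps 60 − 52.8 = 7.2.
Round 1 (the licensor proposes): the licensee can get 7.2 next round, worth 0.68 × 7.2 = 4.896 now, so the licensor offers 4.896, keeping 55.104.

4.90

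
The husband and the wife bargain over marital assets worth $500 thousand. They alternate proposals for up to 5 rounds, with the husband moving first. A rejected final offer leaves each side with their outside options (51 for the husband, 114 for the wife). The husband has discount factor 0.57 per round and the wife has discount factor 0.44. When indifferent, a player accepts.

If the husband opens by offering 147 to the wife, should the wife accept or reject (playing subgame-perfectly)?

Round 5 (the husband proposes): the wife gets 114 if talks fail, so the husband offers 114 and keeps 386.
Round 4 (the wife proposes): the husband can get 386 next round, worth 0.57 × 386 = 220.02 now. The wife offers 220.02 and keeps 500 − 220.02 = 279.98.
Round 3 (the husband proposes): the wife can get 279.98 next round, worth 0.44 × 279.98 = 123.1912 now. The husband offers 123.1912 and keeps 500 − 123.1912 = 376.8088.
Round 2 (the wife proposes): the husband can get 376.8088 next round, worth 0.57 × 376.8088 = 214.781016 now. The wife offers 214.781016 and keeps 500 − 214.781016 = 285.218984.
So by rejecting in round 1, the wife gets 285.218984 next round, worth 0.44 × 285.218984 = 125.49635296 now.
Offer 147 ≥ 125.49635296, so the wife accepts.

Accept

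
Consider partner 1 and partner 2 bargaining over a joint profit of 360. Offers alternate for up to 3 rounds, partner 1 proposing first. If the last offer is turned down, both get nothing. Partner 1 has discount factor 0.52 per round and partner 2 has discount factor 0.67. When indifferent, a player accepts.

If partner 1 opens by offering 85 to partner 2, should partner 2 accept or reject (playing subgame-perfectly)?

Round 3 (partner 1 proposes): rejection yields 0 for partner 2; partner 1 offers 0 and keeps 360.
Round 2 (partner 2 proposes): partner 1 can get 360 next round, worth 0.52 × 360 = 187.2 now, so partner 2 offers 187.2, keeping 172.8.
So by rejecting in round 1, partner 2 gets 172.8 next round, worth 0.67 × 172.8 = 115.776 now.
Offer 85 < 115.776, so partner 2 rejects.

Reject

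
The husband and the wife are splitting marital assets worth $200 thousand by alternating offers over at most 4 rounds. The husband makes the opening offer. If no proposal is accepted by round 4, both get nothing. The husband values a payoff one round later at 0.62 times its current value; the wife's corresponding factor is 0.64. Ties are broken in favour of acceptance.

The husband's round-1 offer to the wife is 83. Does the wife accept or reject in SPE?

Round 4 (the wife proposes): the husband will accept anything ≥ 0, so the wife offers 0 and keeps 200.
Round 3 (the husband proposes): the wife can get 200 next round, worth 0.64 × 200 = 128 now, so the husband offers 128, keeping 72.
Round 2 (the wife proposes): the husband can get 72 next round, worth 0.62 × 72 = 44.64 now, so the wife offers 44.64, keeping 155.36.
So by rejecting in round 1, the wife gets 155.36 next round, worth 0.64 × 155.36 = 99.4304 now.
Offer 83 < 99.4304, so the wife rejects.

Reject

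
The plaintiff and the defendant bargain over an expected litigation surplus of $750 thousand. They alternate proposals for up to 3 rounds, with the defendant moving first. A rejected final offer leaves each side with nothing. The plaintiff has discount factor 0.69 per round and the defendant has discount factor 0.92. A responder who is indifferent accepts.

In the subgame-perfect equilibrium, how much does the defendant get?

By backward induction:
Round 3 (the defendant proposes): rejection yields 0 for the plaintiff; the defendant offers 0 and keeps 750.
Round 2 (the plaintiff proposes): the defendant can get 750 next round, worth 0.92 × 750 = 690 now, so the plaintiff offers 690, keeping 60.
Round 1 (the defendant proposes): the plaintiff can get 60 next round, worth 0.69 × 60 = 41.4 now; the defendant offers that and keeps 708.6.

708.6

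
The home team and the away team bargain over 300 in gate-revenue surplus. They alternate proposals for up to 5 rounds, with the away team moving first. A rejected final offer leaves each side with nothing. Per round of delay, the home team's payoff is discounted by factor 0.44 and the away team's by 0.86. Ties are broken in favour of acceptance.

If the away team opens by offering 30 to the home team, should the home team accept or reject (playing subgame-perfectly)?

Round 5 (the away team proposes): the home team will accept anything ≥ 0, so the away team offers 0 and keeps 300.
Round 4 (the home team proposes): the away team can get 300 next round, worth 0.86 × 300 = 258 now; the home team offers that and keeps 42.
Round 3 (the away team proposes): the home team can get 42 next round, worth 0.44 × 42 = 18.48 now; the away team offers that and keeps 281.52.
Round 2 (the home team proposes): the away team can get 281.52 next round, worth 0.86 × 281.52 = 242.1072 now, so the home team offers 242.1072, keeping 57.8928.
So by rejecting in round 1, the home team gets 57.8928 next round, worth 0.44 × 57.8928 = 25.472832 now.
Offer 30 ≥ 25.472832, so the home team accepts.

Accept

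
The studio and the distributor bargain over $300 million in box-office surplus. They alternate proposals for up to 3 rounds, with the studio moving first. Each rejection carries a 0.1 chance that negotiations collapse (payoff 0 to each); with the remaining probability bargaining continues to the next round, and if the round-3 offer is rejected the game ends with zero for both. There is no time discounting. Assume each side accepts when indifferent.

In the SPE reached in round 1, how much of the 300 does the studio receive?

Round 3 (the studio proposes): the distributor will accept anything ≥ 0, so the studio offers 0 and keeps 300.
Round 2 (the distributor proposes): rejecting gives the studio an expected 0.9 × 300 = 270. The distributor offers 270 and keeps 300 − 270 = 30.
Round 1 (the studio proposes): rejecting gives the distributor an expected 0.9 × 30 = 27; the studio offers that and keeps 273.

273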